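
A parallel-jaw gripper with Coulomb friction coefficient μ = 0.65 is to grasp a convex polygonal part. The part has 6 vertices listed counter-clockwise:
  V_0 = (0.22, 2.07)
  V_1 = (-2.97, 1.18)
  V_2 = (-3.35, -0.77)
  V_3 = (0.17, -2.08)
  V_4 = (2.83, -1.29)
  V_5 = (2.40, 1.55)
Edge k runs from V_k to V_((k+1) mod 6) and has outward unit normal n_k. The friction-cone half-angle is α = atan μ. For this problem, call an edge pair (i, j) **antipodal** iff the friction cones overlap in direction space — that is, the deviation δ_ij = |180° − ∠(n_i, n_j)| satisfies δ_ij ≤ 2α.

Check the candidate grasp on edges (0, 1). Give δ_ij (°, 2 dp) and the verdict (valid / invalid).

δ = 116.62°, invalid

α = atan 0.65 = 33.02°;  2α = 66.05°
edge 0: e_0 = (-3.19, -0.89);  n_0 = (-0.2687, +0.9632)
edge 1: e_1 = (-0.38, -1.95);  n_1 = (-0.9815, +0.1913)
∠(n_0, n_1) = 63.38°
δ = |180° − 63.38°| = 116.62°
116.62° > 2α = 66.05°  →  invalid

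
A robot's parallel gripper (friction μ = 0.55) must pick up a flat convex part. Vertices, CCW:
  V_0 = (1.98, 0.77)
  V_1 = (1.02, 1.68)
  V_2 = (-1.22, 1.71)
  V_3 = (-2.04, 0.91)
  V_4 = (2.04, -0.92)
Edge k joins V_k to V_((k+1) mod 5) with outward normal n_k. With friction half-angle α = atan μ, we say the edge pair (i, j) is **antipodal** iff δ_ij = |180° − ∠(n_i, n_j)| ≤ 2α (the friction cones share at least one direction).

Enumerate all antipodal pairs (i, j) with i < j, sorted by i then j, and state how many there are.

α = atan 0.55 = 28.81°;  2α = 57.62°
n_0 = (+0.6880, +0.7258)
n_1 = (+0.0134, +0.9999)
n_2 = (-0.6983, +0.7158)
n_3 = (-0.4092, -0.9124)
n_4 = (+0.9994, +0.0355)
  (0,1): δ = 137.30°  ·
  (0,2): δ = 92.24°  ·
  (0,3): δ = 19.31°  ✓
  (0,4): δ = 135.50°  ·
  (1,2): δ = 134.94°  ·
  (1,3): δ = 23.39°  ✓
  (1,4): δ = 92.80°  ·
  (2,3): δ = 68.45°  ·
  (2,4): δ = 47.74°  ✓
  (3,4): δ = 63.81°  ·
antipodal pairs: 3

count = 3; pairs: (0,3), (1,3), (2,4)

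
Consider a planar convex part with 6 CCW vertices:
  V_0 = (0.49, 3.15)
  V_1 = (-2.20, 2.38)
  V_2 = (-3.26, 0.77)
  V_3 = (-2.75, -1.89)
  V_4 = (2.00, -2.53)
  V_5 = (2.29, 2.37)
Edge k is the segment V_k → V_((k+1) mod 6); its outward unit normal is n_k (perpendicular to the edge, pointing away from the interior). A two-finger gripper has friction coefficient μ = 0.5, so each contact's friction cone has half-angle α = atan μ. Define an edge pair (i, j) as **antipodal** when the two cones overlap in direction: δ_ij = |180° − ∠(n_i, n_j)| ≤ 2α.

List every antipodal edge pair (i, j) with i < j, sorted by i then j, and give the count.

α = atan 0.5 = 26.57°;  2α = 53.13°
n_0 = (-0.2752, +0.9614)
n_1 = (-0.8352, +0.5499)
n_2 = (-0.9821, -0.1883)
n_3 = (-0.1335, -0.9910)
n_4 = (+0.9983, -0.0591)
n_5 = (+0.3976, +0.9176)
  (0,1): δ = 139.33°  ·
  (0,2): δ = 95.12°  ·
  (0,3): δ = 23.65°  ✓
  (0,4): δ = 70.64°  ·
  (0,5): δ = 140.60°  ·
  (1,2): δ = 135.79°  ·
  (1,3): δ = 64.31°  ·
  (1,4): δ = 29.97°  ✓
  (1,5): δ = 99.93°  ·
  (2,3): δ = 108.53°  ·
  (2,4): δ = 14.24°  ✓
  (2,5): δ = 55.72°  ·
  (3,4): δ = 85.71°  ·
  (3,5): δ = 15.76°  ✓
  (4,5): δ = 110.04°  ·
antipodal pairs: 4

count = 4; pairs: (0,3), (1,4), (2,4), (3,5)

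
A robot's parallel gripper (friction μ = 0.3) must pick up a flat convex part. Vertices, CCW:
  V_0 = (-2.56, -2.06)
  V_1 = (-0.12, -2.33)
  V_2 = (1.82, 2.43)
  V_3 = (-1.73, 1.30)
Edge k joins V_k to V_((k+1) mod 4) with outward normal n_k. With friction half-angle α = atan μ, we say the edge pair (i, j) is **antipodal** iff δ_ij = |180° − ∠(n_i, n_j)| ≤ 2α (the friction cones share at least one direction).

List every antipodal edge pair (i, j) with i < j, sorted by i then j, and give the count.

α = atan 0.3 = 16.70°;  2α = 33.40°
n_0 = (-0.1100, -0.9939)
n_1 = (+0.9260, -0.3774)
n_2 = (-0.3033, +0.9529)
n_3 = (-0.9708, +0.2398)
  (0,1): δ = 105.86°  ·
  (0,2): δ = 23.97°  ✓
  (0,3): δ = 82.44°  ·
  (1,2): δ = 50.17°  ·
  (1,3): δ = 8.30°  ✓
  (2,3): δ = 121.53°  ·
antipodal pairs: 2

count = 2; pairs: (0,2), (1,3)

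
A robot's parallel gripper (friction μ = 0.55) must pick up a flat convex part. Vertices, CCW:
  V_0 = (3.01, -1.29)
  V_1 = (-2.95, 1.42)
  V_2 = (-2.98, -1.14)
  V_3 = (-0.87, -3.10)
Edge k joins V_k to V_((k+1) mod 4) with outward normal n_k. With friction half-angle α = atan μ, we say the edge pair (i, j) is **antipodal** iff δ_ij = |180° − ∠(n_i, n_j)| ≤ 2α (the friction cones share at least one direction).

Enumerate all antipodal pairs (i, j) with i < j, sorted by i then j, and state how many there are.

count = 2; pairs: (0,2), (0,3)

α = atan 0.55 = 28.81°;  2α = 57.62°
n_0 = (+0.4139, +0.9103)
n_1 = (-0.9999, +0.0117)
n_2 = (-0.6806, -0.7327)
n_3 = (+0.4228, -0.9062)
  (0,1): δ = 66.22°  ·
  (0,2): δ = 18.44°  ✓
  (0,3): δ = 49.46°  ✓
  (1,2): δ = 132.22°  ·
  (1,3): δ = 64.32°  ·
  (2,3): δ = 112.10°  ·
antipodal pairs: 2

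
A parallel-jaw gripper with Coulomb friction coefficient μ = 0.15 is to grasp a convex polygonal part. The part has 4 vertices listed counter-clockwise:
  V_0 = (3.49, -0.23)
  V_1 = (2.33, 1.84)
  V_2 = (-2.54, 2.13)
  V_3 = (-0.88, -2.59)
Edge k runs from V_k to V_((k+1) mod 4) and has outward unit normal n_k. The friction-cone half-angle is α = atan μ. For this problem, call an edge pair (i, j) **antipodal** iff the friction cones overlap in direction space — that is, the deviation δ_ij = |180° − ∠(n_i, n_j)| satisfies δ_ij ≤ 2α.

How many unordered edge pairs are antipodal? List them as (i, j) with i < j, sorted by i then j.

count = 1; pairs: (0,2)

α = atan 0.15 = 8.53°;  2α = 17.06°
n_0 = (+0.8724, +0.4889)
n_1 = (+0.0594, +0.9982)
n_2 = (-0.9434, -0.3318)
n_3 = (+0.4752, -0.8799)
  (0,1): δ = 122.67°  ·
  (0,2): δ = 9.89°  ✓
  (0,3): δ = 89.11°  ·
  (1,2): δ = 67.22°  ·
  (1,3): δ = 31.78°  ·
  (2,3): δ = 81.01°  ·
antipodal pairs: 1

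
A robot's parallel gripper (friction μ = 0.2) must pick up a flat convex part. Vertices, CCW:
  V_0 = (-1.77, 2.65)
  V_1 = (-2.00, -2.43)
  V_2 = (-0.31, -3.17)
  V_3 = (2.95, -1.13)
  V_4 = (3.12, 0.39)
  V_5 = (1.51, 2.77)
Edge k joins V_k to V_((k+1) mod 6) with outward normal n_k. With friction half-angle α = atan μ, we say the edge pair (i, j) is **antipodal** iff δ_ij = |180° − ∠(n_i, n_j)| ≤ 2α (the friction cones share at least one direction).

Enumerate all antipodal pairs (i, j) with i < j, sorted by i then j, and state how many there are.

α = atan 0.2 = 11.31°;  2α = 22.62°
n_0 = (-0.9990, +0.0452)
n_1 = (-0.4011, -0.9160)
n_2 = (+0.5305, -0.8477)
n_3 = (+0.9938, -0.1111)
n_4 = (+0.8283, +0.5603)
n_5 = (-0.0366, +0.9993)
  (0,1): δ = 111.05°  ·
  (0,2): δ = 55.37°  ·
  (0,3): δ = 3.79°  ✓
  (0,4): δ = 36.67°  ·
  (0,5): δ = 94.69°  ·
  (1,2): δ = 124.32°  ·
  (1,3): δ = 72.73°  ·
  (1,4): δ = 32.28°  ·
  (1,5): δ = 25.74°  ·
  (2,3): δ = 128.42°  ·
  (2,4): δ = 87.96°  ·
  (2,5): δ = 29.94°  ·
  (3,4): δ = 139.54°  ·
  (3,5): δ = 81.52°  ·
  (4,5): δ = 121.98°  ·
antipodal pairs: 1

count = 1; pairs: (0,3)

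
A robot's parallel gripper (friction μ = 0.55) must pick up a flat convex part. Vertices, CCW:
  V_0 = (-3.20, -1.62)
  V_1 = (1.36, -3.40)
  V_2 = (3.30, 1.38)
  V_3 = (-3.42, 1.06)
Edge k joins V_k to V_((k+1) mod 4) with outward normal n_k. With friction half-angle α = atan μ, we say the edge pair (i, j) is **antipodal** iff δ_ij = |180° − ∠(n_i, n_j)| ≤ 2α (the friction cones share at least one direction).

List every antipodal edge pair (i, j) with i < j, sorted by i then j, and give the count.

count = 2; pairs: (0,2), (1,3)

α = atan 0.55 = 28.81°;  2α = 57.62°
n_0 = (-0.3636, -0.9315)
n_1 = (+0.9266, -0.3761)
n_2 = (-0.0476, +0.9989)
n_3 = (-0.9966, -0.0818)
  (0,1): δ = 90.77°  ·
  (0,2): δ = 24.05°  ✓
  (0,3): δ = 116.02°  ·
  (1,2): δ = 65.18°  ·
  (1,3): δ = 26.78°  ✓
  (2,3): δ = 88.03°  ·
antipodal pairs: 2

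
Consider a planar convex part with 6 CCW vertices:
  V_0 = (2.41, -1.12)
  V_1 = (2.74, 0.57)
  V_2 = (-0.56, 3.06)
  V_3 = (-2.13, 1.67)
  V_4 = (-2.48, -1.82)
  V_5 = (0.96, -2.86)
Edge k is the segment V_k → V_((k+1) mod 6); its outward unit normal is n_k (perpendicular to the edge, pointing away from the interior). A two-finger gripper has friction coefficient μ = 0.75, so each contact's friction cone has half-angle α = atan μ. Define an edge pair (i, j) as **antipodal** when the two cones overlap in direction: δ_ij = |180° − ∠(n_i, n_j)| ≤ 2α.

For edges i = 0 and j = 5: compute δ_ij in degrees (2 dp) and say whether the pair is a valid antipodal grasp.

α = atan 0.75 = 36.87°;  2α = 73.74°
edge 0: e_0 = (+0.33, +1.69);  n_0 = (+0.9815, -0.1916)
edge 5: e_5 = (+1.45, +1.74);  n_5 = (+0.7682, -0.6402)
∠(n_0, n_5) = 28.76°
δ = |180° − 28.76°| = 151.24°
151.24° > 2α = 73.74°  →  invalid

δ = 151.24°, invalid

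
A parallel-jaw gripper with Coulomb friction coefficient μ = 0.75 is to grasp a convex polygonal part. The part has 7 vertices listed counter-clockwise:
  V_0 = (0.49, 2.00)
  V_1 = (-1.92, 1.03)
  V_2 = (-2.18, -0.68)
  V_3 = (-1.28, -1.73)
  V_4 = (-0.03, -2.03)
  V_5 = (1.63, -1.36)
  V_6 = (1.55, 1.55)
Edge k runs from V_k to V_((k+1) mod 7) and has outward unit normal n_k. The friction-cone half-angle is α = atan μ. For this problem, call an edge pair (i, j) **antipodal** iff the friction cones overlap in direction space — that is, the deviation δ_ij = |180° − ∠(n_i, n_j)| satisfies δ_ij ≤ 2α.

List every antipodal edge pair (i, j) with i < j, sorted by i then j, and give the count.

count = 10; pairs: (0,2), (0,3), (0,4), (0,5), (1,4), (1,5), (2,5), (2,6), (3,6), (4,6)

α = atan 0.75 = 36.87°;  2α = 73.74°
n_0 = (-0.3734, +0.9277)
n_1 = (-0.9886, +0.1503)
n_2 = (-0.7593, -0.6508)
n_3 = (-0.2334, -0.9724)
n_4 = (+0.3743, -0.9273)
n_5 = (+0.9996, +0.0275)
n_6 = (+0.3908, +0.9205)
  (0,1): δ = 120.57°  ·
  (0,2): δ = 71.32°  ✓
  (0,3): δ = 35.42°  ✓
  (0,4): δ = 0.06°  ✓
  (0,5): δ = 69.65°  ✓
  (0,6): δ = 135.07°  ·
  (1,2): δ = 130.75°  ·
  (1,3): δ = 94.85°  ·
  (1,4): δ = 59.37°  ✓
  (1,5): δ = 10.22°  ✓
  (1,6): δ = 75.64°  ·
  (2,3): δ = 144.10°  ·
  (2,4): δ = 108.62°  ·
  (2,5): δ = 39.03°  ✓
  (2,6): δ = 26.40°  ✓
  (3,4): δ = 144.52°  ·
  (3,5): δ = 74.93°  ·
  (3,6): δ = 9.51°  ✓
  (4,5): δ = 110.40°  ·
  (4,6): δ = 44.98°  ✓
  (5,6): δ = 114.58°  ·
antipodal pairs: 10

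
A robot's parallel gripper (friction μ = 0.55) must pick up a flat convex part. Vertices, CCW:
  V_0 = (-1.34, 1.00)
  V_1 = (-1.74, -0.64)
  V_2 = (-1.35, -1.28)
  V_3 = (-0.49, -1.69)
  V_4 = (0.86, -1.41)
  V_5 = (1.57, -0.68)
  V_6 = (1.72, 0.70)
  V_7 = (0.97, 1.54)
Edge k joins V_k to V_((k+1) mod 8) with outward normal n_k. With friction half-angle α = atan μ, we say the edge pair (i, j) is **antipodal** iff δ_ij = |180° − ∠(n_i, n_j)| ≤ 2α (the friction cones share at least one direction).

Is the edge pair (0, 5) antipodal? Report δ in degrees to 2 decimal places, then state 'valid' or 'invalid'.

δ = 7.50°, valid

α = atan 0.55 = 28.81°;  2α = 57.62°
edge 0: e_0 = (-0.40, -1.64);  n_0 = (-0.9715, +0.2370)
edge 5: e_5 = (+0.15, +1.38);  n_5 = (+0.9941, -0.1081)
∠(n_0, n_5) = 172.50°
δ = |180° − 172.50°| = 7.50°
7.50° ≤ 2α = 57.62°  →  valid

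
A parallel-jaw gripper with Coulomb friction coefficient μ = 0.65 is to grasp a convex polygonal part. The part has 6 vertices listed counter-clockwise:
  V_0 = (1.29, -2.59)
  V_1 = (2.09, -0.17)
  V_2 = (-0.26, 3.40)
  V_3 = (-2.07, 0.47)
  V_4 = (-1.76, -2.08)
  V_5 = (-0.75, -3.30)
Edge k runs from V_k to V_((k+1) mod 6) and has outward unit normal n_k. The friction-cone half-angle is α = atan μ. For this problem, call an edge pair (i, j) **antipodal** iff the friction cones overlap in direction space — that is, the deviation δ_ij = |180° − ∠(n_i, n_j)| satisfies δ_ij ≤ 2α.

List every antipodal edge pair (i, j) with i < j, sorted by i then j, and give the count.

count = 7; pairs: (0,2), (0,3), (0,4), (1,2), (1,3), (1,4), (2,5)

α = atan 0.65 = 33.02°;  2α = 66.05°
n_0 = (+0.9495, -0.3139)
n_1 = (+0.8353, +0.5498)
n_2 = (-0.8508, +0.5256)
n_3 = (-0.9927, -0.1207)
n_4 = (-0.7703, -0.6377)
n_5 = (+0.3287, -0.9444)
  (0,1): δ = 128.35°  ·
  (0,2): δ = 13.41°  ✓
  (0,3): δ = 25.22°  ✓
  (0,4): δ = 57.91°  ✓
  (0,5): δ = 127.48°  ·
  (1,2): δ = 65.06°  ✓
  (1,3): δ = 26.42°  ✓
  (1,4): δ = 6.26°  ✓
  (1,5): δ = 75.83°  ·
  (2,3): δ = 141.36°  ·
  (2,4): δ = 108.67°  ·
  (2,5): δ = 39.10°  ✓
  (3,4): δ = 147.31°  ·
  (3,5): δ = 77.74°  ·
  (4,5): δ = 110.43°  ·
antipodal pairs: 7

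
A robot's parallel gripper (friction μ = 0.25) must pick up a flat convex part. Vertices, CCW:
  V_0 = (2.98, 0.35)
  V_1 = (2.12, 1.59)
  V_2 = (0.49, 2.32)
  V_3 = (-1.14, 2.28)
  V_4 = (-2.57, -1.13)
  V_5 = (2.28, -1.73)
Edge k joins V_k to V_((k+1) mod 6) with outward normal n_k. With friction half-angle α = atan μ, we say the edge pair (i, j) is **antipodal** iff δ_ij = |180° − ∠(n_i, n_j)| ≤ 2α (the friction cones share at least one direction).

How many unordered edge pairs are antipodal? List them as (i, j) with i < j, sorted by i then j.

count = 3; pairs: (1,4), (2,4), (3,5)

α = atan 0.25 = 14.04°;  2α = 28.07°
n_0 = (+0.8217, +0.5699)
n_1 = (+0.4087, +0.9127)
n_2 = (-0.0245, +0.9997)
n_3 = (-0.9222, +0.3867)
n_4 = (-0.1228, -0.9924)
n_5 = (+0.9478, -0.3190)
  (0,1): δ = 148.87°  ·
  (0,2): δ = 123.34°  ·
  (0,3): δ = 57.49°  ·
  (0,4): δ = 48.20°  ·
  (0,5): δ = 126.66°  ·
  (1,2): δ = 154.47°  ·
  (1,3): δ = 88.63°  ·
  (1,4): δ = 17.07°  ✓
  (1,5): δ = 95.53°  ·
  (2,3): δ = 114.16°  ·
  (2,4): δ = 8.46°  ✓
  (2,5): δ = 69.99°  ·
  (3,4): δ = 74.30°  ·
  (3,5): δ = 4.15°  ✓
  (4,5): δ = 101.55°  ·
antipodal pairs: 3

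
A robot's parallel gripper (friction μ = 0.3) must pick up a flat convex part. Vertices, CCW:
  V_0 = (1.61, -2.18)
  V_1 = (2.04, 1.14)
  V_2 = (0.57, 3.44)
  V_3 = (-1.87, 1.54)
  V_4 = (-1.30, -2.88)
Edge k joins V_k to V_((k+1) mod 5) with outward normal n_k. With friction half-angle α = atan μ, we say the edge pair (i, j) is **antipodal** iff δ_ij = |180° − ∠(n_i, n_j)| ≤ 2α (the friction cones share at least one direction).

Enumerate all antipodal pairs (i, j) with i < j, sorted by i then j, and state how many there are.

α = atan 0.3 = 16.70°;  2α = 33.40°
n_0 = (+0.9917, -0.1284)
n_1 = (+0.8426, +0.5385)
n_2 = (-0.6144, +0.7890)
n_3 = (-0.9918, -0.1279)
n_4 = (+0.2339, -0.9723)
  (0,1): δ = 140.04°  ·
  (0,2): δ = 44.71°  ·
  (0,3): δ = 14.73°  ✓
  (0,4): δ = 110.91°  ·
  (1,2): δ = 84.68°  ·
  (1,3): δ = 25.24°  ✓
  (1,4): δ = 70.94°  ·
  (2,3): δ = 120.56°  ·
  (2,4): δ = 24.38°  ✓
  (3,4): δ = 83.82°  ·
antipodal pairs: 3

count = 3; pairs: (0,3), (1,3), (2,4)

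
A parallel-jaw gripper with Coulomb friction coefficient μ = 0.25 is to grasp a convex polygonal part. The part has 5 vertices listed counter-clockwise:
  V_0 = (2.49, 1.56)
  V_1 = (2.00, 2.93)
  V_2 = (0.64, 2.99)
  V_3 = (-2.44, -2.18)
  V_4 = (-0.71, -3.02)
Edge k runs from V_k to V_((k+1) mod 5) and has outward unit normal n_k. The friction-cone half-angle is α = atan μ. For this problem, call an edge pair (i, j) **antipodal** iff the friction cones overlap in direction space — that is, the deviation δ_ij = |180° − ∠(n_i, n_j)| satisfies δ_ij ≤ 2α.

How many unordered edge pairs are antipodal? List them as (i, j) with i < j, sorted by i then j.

α = atan 0.25 = 14.04°;  2α = 28.07°
n_0 = (+0.9416, +0.3368)
n_1 = (+0.0441, +0.9990)
n_2 = (-0.8591, +0.5118)
n_3 = (-0.4368, -0.8996)
n_4 = (+0.8197, -0.5727)
  (0,1): δ = 112.21°  ·
  (0,2): δ = 50.46°  ·
  (0,3): δ = 44.42°  ·
  (0,4): δ = 125.38°  ·
  (1,2): δ = 118.26°  ·
  (1,3): δ = 23.37°  ✓
  (1,4): δ = 57.58°  ·
  (2,3): δ = 85.11°  ·
  (2,4): δ = 4.16°  ✓
  (3,4): δ = 99.04°  ·
antipodal pairs: 2

count = 2; pairs: (1,3), (2,4)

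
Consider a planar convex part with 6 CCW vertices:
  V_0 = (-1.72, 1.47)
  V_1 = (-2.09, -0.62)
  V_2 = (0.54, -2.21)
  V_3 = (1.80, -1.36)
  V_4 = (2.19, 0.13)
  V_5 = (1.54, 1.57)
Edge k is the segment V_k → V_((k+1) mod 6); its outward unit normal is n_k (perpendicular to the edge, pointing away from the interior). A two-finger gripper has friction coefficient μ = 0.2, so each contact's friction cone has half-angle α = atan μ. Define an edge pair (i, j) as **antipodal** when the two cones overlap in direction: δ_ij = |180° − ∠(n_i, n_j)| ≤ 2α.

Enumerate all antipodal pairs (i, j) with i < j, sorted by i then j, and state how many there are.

α = atan 0.2 = 11.31°;  2α = 22.62°
n_0 = (-0.9847, +0.1743)
n_1 = (-0.5174, -0.8558)
n_2 = (+0.5592, -0.8290)
n_3 = (+0.9674, -0.2532)
n_4 = (+0.9114, +0.4114)
n_5 = (-0.0307, +0.9995)
  (0,1): δ = 111.12°  ·
  (0,2): δ = 45.96°  ·
  (0,3): δ = 4.63°  ✓
  (0,4): δ = 34.33°  ·
  (0,5): δ = 101.80°  ·
  (1,2): δ = 114.84°  ·
  (1,3): δ = 73.51°  ·
  (1,4): δ = 34.55°  ·
  (1,5): δ = 32.91°  ·
  (2,3): δ = 138.67°  ·
  (2,4): δ = 99.71°  ·
  (2,5): δ = 32.25°  ·
  (3,4): δ = 141.04°  ·
  (3,5): δ = 73.58°  ·
  (4,5): δ = 112.54°  ·
antipodal pairs: 1

count = 1; pairs: (0,3)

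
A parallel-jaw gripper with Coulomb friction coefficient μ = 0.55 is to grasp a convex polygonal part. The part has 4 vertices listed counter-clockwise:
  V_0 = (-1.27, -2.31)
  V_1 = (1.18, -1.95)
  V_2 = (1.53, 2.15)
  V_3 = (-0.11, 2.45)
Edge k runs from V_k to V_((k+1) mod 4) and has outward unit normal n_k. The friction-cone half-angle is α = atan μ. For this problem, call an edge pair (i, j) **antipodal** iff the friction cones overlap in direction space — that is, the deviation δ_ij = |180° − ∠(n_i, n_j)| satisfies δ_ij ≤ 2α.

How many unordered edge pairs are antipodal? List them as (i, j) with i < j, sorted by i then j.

α = atan 0.55 = 28.81°;  2α = 57.62°
n_0 = (+0.1454, -0.9894)
n_1 = (+0.9964, -0.0851)
n_2 = (+0.1799, +0.9837)
n_3 = (-0.9716, +0.2368)
  (0,1): δ = 103.24°  ·
  (0,2): δ = 18.73°  ✓
  (0,3): δ = 67.94°  ·
  (1,2): δ = 95.49°  ·
  (1,3): δ = 8.82°  ✓
  (2,3): δ = 93.33°  ·
antipodal pairs: 2

count = 2; pairs: (0,2), (1,3)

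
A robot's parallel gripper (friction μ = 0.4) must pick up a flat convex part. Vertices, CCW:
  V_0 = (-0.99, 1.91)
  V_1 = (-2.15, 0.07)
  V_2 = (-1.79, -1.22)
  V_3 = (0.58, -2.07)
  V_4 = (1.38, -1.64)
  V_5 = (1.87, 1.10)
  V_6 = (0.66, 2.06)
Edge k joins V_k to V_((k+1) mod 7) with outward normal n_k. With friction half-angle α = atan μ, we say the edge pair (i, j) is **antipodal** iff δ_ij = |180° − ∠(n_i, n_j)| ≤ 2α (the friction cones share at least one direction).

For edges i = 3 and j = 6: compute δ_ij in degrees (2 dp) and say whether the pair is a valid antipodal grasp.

α = atan 0.4 = 21.80°;  2α = 43.60°
edge 3: e_3 = (+0.80, +0.43);  n_3 = (+0.4734, -0.8808)
edge 6: e_6 = (-1.65, -0.15);  n_6 = (-0.0905, +0.9959)
∠(n_3, n_6) = 156.94°
δ = |180° − 156.94°| = 23.06°
23.06° ≤ 2α = 43.60°  →  valid

δ = 23.06°, valid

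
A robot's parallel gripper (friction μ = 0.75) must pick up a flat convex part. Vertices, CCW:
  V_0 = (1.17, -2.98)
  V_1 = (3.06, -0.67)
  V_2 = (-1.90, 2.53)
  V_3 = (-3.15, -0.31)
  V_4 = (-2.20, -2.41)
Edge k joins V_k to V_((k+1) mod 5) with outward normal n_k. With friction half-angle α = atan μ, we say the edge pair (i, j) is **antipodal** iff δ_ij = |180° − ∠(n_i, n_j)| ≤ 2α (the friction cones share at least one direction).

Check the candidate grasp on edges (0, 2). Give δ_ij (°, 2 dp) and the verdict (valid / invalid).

α = atan 0.75 = 36.87°;  2α = 73.74°
edge 0: e_0 = (+1.89, +2.31);  n_0 = (+0.7740, -0.6332)
edge 2: e_2 = (-1.25, -2.84);  n_2 = (-0.9153, +0.4028)
∠(n_0, n_2) = 164.47°
δ = |180° − 164.47°| = 15.53°
15.53° ≤ 2α = 73.74°  →  valid

δ = 15.53°, valid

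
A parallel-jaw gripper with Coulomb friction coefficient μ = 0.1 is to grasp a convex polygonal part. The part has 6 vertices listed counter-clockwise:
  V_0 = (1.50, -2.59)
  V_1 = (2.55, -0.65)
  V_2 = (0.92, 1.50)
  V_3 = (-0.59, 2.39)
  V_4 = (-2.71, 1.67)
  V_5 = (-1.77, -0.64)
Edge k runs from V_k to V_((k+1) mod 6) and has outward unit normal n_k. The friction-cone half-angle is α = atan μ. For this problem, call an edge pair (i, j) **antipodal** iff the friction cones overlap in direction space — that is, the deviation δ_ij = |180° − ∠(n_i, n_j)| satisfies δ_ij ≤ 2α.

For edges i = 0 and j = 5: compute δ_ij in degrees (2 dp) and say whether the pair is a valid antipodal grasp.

δ = 87.61°, invalid

α = atan 0.1 = 5.71°;  2α = 11.42°
edge 0: e_0 = (+1.05, +1.94);  n_0 = (+0.8795, -0.4760)
edge 5: e_5 = (+3.27, -1.95);  n_5 = (-0.5122, -0.8589)
∠(n_0, n_5) = 92.39°
δ = |180° − 92.39°| = 87.61°
87.61° > 2α = 11.42°  →  invalid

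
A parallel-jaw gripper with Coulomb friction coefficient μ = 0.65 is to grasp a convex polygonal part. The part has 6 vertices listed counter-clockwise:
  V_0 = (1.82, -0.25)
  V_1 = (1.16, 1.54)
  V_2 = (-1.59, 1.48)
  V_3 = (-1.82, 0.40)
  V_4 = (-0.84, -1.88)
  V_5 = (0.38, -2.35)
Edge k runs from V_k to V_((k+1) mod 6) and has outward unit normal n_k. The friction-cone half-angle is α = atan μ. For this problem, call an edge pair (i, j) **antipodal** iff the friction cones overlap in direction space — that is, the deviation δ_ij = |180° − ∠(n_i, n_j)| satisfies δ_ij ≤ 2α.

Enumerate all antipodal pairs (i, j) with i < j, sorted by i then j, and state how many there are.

count = 7; pairs: (0,2), (0,3), (0,4), (1,4), (1,5), (2,5), (3,5)

α = atan 0.65 = 33.02°;  2α = 66.05°
n_0 = (+0.9383, +0.3459)
n_1 = (-0.0218, +0.9998)
n_2 = (-0.9781, +0.2083)
n_3 = (-0.9187, -0.3949)
n_4 = (-0.3595, -0.9331)
n_5 = (+0.8247, -0.5655)
  (0,1): δ = 108.99°  ·
  (0,2): δ = 32.26°  ✓
  (0,3): δ = 3.02°  ✓
  (0,4): δ = 48.69°  ✓
  (0,5): δ = 125.32°  ·
  (1,2): δ = 103.27°  ·
  (1,3): δ = 67.99°  ·
  (1,4): δ = 22.32°  ✓
  (1,5): δ = 54.31°  ✓
  (2,3): δ = 144.72°  ·
  (2,4): δ = 99.05°  ·
  (2,5): δ = 22.42°  ✓
  (3,4): δ = 134.33°  ·
  (3,5): δ = 57.70°  ✓
  (4,5): δ = 103.37°  ·
antipodal pairs: 7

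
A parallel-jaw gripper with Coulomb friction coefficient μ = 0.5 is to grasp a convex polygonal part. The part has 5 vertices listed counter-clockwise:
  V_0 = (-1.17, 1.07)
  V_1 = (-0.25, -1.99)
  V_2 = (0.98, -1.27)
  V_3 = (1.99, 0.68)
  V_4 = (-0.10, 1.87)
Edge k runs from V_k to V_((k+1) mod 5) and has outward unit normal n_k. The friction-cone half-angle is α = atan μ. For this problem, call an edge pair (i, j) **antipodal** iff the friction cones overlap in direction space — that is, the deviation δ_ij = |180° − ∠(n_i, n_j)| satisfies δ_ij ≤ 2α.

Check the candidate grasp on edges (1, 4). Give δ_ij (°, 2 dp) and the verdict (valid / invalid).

δ = 6.44°, valid

α = atan 0.5 = 26.57°;  2α = 53.13°
edge 1: e_1 = (+1.23, +0.72);  n_1 = (+0.5052, -0.8630)
edge 4: e_4 = (-1.07, -0.80);  n_4 = (-0.5988, +0.8009)
∠(n_1, n_4) = 173.56°
δ = |180° − 173.56°| = 6.44°
6.44° ≤ 2α = 53.13°  →  valid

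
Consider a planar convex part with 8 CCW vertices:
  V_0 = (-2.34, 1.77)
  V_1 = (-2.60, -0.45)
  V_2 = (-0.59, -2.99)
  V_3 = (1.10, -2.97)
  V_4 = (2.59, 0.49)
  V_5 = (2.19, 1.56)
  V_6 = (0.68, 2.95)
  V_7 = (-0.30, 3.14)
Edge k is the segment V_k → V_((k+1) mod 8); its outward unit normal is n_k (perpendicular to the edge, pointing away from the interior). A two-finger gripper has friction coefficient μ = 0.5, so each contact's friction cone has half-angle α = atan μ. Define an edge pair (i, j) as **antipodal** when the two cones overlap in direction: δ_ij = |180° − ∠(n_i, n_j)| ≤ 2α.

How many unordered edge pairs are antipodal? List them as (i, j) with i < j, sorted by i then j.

α = atan 0.5 = 26.57°;  2α = 53.13°
n_0 = (-0.9932, +0.1163)
n_1 = (-0.7842, -0.6205)
n_2 = (+0.0118, -0.9999)
n_3 = (+0.9185, -0.3955)
n_4 = (+0.9367, +0.3502)
n_5 = (+0.6773, +0.7357)
n_6 = (+0.1903, +0.9817)
n_7 = (-0.5575, +0.8302)
  (0,1): δ = 134.96°  ·
  (0,2): δ = 82.64°  ·
  (0,3): δ = 16.62°  ✓
  (0,4): δ = 27.18°  ✓
  (0,5): δ = 54.05°  ·
  (0,6): δ = 85.71°  ·
  (0,7): δ = 130.56°  ·
  (1,2): δ = 127.68°  ·
  (1,3): δ = 61.65°  ·
  (1,4): δ = 17.86°  ✓
  (1,5): δ = 9.01°  ✓
  (1,6): δ = 40.67°  ✓
  (1,7): δ = 85.53°  ·
  (2,3): δ = 113.98°  ·
  (2,4): δ = 70.18°  ·
  (2,5): δ = 43.31°  ✓
  (2,6): δ = 11.65°  ✓
  (2,7): δ = 33.21°  ✓
  (3,4): δ = 136.20°  ·
  (3,5): δ = 109.33°  ·
  (3,6): δ = 77.67°  ·
  (3,7): δ = 32.82°  ✓
  (4,5): δ = 153.13°  ·
  (4,6): δ = 121.47°  ·
  (4,7): δ = 76.61°  ·
  (5,6): δ = 148.34°  ·
  (5,7): δ = 103.49°  ·
  (6,7): δ = 135.14°  ·
antipodal pairs: 9

count = 9; pairs: (0,3), (0,4), (1,4), (1,5), (1,6), (2,5), (2,6), (2,7), (3,7)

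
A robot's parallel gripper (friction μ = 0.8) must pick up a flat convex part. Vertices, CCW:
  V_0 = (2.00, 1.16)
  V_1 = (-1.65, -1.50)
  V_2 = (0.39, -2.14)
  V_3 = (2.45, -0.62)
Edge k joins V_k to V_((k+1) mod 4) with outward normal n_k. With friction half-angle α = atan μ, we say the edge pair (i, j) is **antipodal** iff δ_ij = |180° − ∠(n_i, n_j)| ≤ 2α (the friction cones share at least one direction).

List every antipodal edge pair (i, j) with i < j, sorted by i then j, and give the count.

count = 4; pairs: (0,1), (0,2), (0,3), (1,3)

α = atan 0.8 = 38.66°;  2α = 77.32°
n_0 = (-0.5890, +0.8082)
n_1 = (-0.2993, -0.9541)
n_2 = (+0.5937, -0.8047)
n_3 = (+0.9695, +0.2451)
  (0,1): δ = 53.50°  ✓
  (0,2): δ = 0.34°  ✓
  (0,3): δ = 68.10°  ✓
  (1,2): δ = 126.16°  ·
  (1,3): δ = 58.39°  ✓
  (2,3): δ = 112.23°  ·
antipodal pairs: 4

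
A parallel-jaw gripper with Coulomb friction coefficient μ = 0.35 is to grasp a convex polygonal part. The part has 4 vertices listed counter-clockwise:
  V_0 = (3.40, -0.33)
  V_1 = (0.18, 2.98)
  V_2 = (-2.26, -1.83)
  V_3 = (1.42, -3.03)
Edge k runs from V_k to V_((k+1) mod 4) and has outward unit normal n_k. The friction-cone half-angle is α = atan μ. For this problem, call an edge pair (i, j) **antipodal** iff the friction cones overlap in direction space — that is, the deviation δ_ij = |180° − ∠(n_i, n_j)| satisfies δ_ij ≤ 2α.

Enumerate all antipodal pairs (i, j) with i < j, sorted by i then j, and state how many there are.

α = atan 0.35 = 19.29°;  2α = 38.58°
n_0 = (+0.7168, +0.6973)
n_1 = (-0.8918, +0.4524)
n_2 = (-0.3100, -0.9507)
n_3 = (+0.8064, -0.5914)
  (0,1): δ = 71.11°  ·
  (0,2): δ = 27.73°  ✓
  (0,3): δ = 99.54°  ·
  (1,2): δ = 81.16°  ·
  (1,3): δ = 9.36°  ✓
  (2,3): δ = 108.19°  ·
antipodal pairs: 2

count = 2; pairs: (0,2), (1,3)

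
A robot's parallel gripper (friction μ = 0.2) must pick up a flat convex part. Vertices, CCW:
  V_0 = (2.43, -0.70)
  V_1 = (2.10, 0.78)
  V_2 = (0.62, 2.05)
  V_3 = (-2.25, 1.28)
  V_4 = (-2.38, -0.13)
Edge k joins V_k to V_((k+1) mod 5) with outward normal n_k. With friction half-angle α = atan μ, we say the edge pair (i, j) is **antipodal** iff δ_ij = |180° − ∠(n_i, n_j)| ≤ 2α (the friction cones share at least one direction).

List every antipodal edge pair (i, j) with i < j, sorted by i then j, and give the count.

count = 2; pairs: (0,3), (2,4)

α = atan 0.2 = 11.31°;  2α = 22.62°
n_0 = (+0.9760, +0.2176)
n_1 = (+0.6512, +0.7589)
n_2 = (-0.2591, +0.9658)
n_3 = (-0.9958, +0.0918)
n_4 = (-0.1177, -0.9931)
  (0,1): δ = 143.20°  ·
  (0,2): δ = 87.55°  ·
  (0,3): δ = 17.84°  ✓
  (0,4): δ = 70.67°  ·
  (1,2): δ = 124.35°  ·
  (1,3): δ = 54.63°  ·
  (1,4): δ = 33.87°  ·
  (2,3): δ = 110.29°  ·
  (2,4): δ = 21.78°  ✓
  (3,4): δ = 91.49°  ·
antipodal pairs: 2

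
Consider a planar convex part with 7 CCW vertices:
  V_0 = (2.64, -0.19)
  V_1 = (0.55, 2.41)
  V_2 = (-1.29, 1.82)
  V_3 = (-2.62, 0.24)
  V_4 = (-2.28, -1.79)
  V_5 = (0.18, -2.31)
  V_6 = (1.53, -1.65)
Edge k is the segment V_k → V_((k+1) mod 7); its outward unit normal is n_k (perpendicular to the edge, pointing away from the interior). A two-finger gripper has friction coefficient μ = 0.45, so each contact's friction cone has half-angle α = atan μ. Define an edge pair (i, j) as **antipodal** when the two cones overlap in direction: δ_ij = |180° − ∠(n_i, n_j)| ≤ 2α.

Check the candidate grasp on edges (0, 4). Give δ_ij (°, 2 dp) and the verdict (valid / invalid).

α = atan 0.45 = 24.23°;  2α = 48.46°
edge 0: e_0 = (-2.09, +2.60);  n_0 = (+0.7794, +0.6265)
edge 4: e_4 = (+2.46, -0.52);  n_4 = (-0.2068, -0.9784)
∠(n_0, n_4) = 140.73°
δ = |180° − 140.73°| = 39.27°
39.27° ≤ 2α = 48.46°  →  valid

δ = 39.27°, valid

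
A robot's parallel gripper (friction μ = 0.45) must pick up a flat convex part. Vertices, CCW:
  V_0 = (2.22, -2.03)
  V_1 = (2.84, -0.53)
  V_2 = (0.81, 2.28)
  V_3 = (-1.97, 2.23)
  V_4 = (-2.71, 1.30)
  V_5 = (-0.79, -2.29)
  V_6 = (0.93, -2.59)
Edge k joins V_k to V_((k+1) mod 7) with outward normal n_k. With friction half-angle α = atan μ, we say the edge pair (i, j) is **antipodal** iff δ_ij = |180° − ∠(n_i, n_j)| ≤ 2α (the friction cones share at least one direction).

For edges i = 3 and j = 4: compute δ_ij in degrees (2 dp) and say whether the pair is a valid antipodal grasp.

δ = 113.35°, invalid

α = atan 0.45 = 24.23°;  2α = 48.46°
edge 3: e_3 = (-0.74, -0.93);  n_3 = (-0.7825, +0.6226)
edge 4: e_4 = (+1.92, -3.59);  n_4 = (-0.8818, -0.4716)
∠(n_3, n_4) = 66.65°
δ = |180° − 66.65°| = 113.35°
113.35° > 2α = 48.46°  →  invalid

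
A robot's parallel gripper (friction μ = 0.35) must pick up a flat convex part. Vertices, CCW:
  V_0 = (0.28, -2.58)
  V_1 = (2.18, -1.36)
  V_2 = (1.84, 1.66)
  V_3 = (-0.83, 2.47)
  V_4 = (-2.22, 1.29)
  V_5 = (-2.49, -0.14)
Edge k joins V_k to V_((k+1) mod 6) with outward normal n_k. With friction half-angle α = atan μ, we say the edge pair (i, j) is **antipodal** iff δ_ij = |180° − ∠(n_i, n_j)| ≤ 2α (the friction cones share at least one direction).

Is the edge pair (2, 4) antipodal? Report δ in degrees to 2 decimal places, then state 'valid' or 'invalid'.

δ = 83.82°, invalid

α = atan 0.35 = 19.29°;  2α = 38.58°
edge 2: e_2 = (-2.67, +0.81);  n_2 = (+0.2903, +0.9569)
edge 4: e_4 = (-0.27, -1.43);  n_4 = (-0.9826, +0.1855)
∠(n_2, n_4) = 96.18°
δ = |180° − 96.18°| = 83.82°
83.82° > 2α = 38.58°  →  invalid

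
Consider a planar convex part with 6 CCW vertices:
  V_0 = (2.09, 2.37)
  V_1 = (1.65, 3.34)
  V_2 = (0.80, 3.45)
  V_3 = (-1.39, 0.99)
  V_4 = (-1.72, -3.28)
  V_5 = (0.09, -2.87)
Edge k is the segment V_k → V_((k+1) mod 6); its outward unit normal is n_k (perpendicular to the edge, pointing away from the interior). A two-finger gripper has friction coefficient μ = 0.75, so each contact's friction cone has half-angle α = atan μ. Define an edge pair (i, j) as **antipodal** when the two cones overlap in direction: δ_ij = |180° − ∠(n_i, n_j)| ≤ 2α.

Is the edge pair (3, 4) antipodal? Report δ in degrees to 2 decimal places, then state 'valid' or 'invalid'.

δ = 72.82°, valid

α = atan 0.75 = 36.87°;  2α = 73.74°
edge 3: e_3 = (-0.33, -4.27);  n_3 = (-0.9970, +0.0771)
edge 4: e_4 = (+1.81, +0.41);  n_4 = (+0.2209, -0.9753)
∠(n_3, n_4) = 107.18°
δ = |180° − 107.18°| = 72.82°
72.82° ≤ 2α = 73.74°  →  valid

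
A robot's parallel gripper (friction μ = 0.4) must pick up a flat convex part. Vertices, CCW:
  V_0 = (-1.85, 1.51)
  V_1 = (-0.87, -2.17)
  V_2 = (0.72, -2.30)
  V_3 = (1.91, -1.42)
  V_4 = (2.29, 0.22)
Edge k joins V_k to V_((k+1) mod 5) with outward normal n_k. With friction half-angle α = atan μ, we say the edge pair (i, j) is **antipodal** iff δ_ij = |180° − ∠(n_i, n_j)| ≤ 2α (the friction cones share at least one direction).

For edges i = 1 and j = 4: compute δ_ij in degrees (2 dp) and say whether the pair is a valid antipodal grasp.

δ = 12.63°, valid

α = atan 0.4 = 21.80°;  2α = 43.60°
edge 1: e_1 = (+1.59, -0.13);  n_1 = (-0.0815, -0.9967)
edge 4: e_4 = (-4.14, +1.29);  n_4 = (+0.2975, +0.9547)
∠(n_1, n_4) = 167.37°
δ = |180° − 167.37°| = 12.63°
12.63° ≤ 2α = 43.60°  →  valid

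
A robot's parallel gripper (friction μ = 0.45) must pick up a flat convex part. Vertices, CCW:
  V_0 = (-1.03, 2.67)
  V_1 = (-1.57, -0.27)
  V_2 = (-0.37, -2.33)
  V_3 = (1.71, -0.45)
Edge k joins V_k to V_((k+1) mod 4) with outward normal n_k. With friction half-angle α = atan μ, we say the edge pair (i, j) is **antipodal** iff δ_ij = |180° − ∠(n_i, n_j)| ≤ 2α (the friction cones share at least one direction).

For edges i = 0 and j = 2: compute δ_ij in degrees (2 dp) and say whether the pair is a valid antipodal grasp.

α = atan 0.45 = 24.23°;  2α = 48.46°
edge 0: e_0 = (-0.54, -2.94);  n_0 = (-0.9835, +0.1807)
edge 2: e_2 = (+2.08, +1.88);  n_2 = (+0.6705, -0.7419)
∠(n_0, n_2) = 142.52°
δ = |180° − 142.52°| = 37.48°
37.48° ≤ 2α = 48.46°  →  valid

δ = 37.48°, valid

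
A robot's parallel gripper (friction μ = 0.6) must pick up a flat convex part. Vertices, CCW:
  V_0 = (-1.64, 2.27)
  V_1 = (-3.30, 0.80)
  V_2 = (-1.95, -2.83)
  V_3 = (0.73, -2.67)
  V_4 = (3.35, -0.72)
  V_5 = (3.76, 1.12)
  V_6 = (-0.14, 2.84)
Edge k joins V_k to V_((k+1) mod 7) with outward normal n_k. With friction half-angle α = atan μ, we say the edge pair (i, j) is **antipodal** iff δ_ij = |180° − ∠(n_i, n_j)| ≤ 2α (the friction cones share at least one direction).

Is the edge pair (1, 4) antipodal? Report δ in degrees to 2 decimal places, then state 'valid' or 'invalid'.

δ = 32.96°, valid

α = atan 0.6 = 30.96°;  2α = 61.93°
edge 1: e_1 = (+1.35, -3.63);  n_1 = (-0.9373, -0.3486)
edge 4: e_4 = (+0.41, +1.84);  n_4 = (+0.9761, -0.2175)
∠(n_1, n_4) = 147.04°
δ = |180° − 147.04°| = 32.96°
32.96° ≤ 2α = 61.93°  →  valid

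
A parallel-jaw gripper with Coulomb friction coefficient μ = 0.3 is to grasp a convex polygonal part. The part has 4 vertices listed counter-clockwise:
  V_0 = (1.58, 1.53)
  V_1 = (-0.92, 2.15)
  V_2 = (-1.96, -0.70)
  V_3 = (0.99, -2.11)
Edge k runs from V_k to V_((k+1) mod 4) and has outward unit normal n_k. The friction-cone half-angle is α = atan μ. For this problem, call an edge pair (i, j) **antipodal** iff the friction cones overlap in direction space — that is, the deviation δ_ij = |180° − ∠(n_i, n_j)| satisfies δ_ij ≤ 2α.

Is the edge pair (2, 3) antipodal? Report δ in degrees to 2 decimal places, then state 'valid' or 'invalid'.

α = atan 0.3 = 16.70°;  2α = 33.40°
edge 2: e_2 = (+2.95, -1.41);  n_2 = (-0.4312, -0.9022)
edge 3: e_3 = (+0.59, +3.64);  n_3 = (+0.9871, -0.1600)
∠(n_2, n_3) = 106.34°
δ = |180° − 106.34°| = 73.66°
73.66° > 2α = 33.40°  →  invalid

δ = 73.66°, invalid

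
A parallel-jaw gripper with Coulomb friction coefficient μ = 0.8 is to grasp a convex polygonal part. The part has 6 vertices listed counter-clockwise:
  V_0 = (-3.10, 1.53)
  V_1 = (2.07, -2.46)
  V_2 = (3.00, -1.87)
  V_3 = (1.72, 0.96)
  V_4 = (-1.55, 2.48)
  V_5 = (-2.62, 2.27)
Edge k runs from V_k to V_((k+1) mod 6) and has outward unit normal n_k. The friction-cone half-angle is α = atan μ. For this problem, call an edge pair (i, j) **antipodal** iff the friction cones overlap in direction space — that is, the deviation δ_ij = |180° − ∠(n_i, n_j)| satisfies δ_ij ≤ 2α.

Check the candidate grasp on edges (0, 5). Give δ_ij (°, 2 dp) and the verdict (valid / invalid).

δ = 94.69°, invalid

α = atan 0.8 = 38.66°;  2α = 77.32°
edge 0: e_0 = (+5.17, -3.99);  n_0 = (-0.6110, -0.7917)
edge 5: e_5 = (-0.48, -0.74);  n_5 = (-0.8390, +0.5442)
∠(n_0, n_5) = 85.31°
δ = |180° − 85.31°| = 94.69°
94.69° > 2α = 77.32°  →  invalid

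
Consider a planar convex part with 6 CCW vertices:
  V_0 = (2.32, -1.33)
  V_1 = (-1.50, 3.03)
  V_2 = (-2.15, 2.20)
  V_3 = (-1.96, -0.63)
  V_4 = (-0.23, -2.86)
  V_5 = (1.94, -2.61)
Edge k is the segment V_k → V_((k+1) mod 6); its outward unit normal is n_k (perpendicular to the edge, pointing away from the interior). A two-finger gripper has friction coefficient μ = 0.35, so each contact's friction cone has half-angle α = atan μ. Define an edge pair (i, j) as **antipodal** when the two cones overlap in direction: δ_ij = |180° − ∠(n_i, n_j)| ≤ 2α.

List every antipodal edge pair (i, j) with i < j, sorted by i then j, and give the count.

α = atan 0.35 = 19.29°;  2α = 38.58°
n_0 = (+0.7521, +0.6590)
n_1 = (-0.7873, +0.6166)
n_2 = (-0.9978, -0.0670)
n_3 = (-0.7901, -0.6130)
n_4 = (+0.1145, -0.9934)
n_5 = (+0.9586, -0.2846)
  (0,1): δ = 79.29°  ·
  (0,2): δ = 37.38°  ✓
  (0,3): δ = 3.42°  ✓
  (0,4): δ = 55.35°  ·
  (0,5): δ = 122.24°  ·
  (1,2): δ = 138.09°  ·
  (1,3): δ = 104.13°  ·
  (1,4): δ = 45.36°  ·
  (1,5): δ = 21.53°  ✓
  (2,3): δ = 146.04°  ·
  (2,4): δ = 87.27°  ·
  (2,5): δ = 20.38°  ✓
  (3,4): δ = 121.23°  ·
  (3,5): δ = 54.34°  ·
  (4,5): δ = 113.11°  ·
antipodal pairs: 4

count = 4; pairs: (0,2), (0,3), (1,5), (2,5)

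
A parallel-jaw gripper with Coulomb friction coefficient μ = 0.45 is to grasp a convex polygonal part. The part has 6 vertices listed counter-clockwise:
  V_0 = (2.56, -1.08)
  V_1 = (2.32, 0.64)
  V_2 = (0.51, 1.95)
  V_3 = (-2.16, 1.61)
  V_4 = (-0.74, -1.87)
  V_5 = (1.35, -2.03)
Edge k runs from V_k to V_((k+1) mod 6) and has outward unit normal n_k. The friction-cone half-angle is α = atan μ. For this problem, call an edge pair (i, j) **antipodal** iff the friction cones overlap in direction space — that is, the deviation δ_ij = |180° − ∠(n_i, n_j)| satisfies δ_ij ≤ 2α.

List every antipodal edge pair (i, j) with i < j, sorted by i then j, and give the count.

α = atan 0.45 = 24.23°;  2α = 48.46°
n_0 = (+0.9904, +0.1382)
n_1 = (+0.5863, +0.8101)
n_2 = (-0.1263, +0.9920)
n_3 = (-0.9259, -0.3778)
n_4 = (-0.0763, -0.9971)
n_5 = (+0.6175, -0.7865)
  (0,1): δ = 133.84°  ·
  (0,2): δ = 90.69°  ·
  (0,3): δ = 14.25°  ✓
  (0,4): δ = 77.68°  ·
  (0,5): δ = 120.19°  ·
  (1,2): δ = 136.85°  ·
  (1,3): δ = 31.91°  ✓
  (1,4): δ = 31.52°  ✓
  (1,5): δ = 74.03°  ·
  (2,3): δ = 75.06°  ·
  (2,4): δ = 11.63°  ✓
  (2,5): δ = 30.88°  ✓
  (3,4): δ = 116.58°  ·
  (3,5): δ = 74.06°  ·
  (4,5): δ = 137.49°  ·
antipodal pairs: 5

count = 5; pairs: (0,3), (1,3), (1,4), (2,4), (2,5)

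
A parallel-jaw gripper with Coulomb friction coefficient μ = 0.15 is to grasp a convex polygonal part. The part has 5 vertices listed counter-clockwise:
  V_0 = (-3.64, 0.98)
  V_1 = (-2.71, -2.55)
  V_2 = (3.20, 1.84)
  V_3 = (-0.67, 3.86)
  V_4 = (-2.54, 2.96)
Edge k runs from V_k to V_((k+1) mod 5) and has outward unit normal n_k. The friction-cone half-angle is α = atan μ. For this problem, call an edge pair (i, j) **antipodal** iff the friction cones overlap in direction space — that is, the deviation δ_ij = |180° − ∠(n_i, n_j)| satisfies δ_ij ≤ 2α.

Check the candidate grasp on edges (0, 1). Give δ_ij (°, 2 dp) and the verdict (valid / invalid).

δ = 68.15°, invalid

α = atan 0.15 = 8.53°;  2α = 17.06°
edge 0: e_0 = (+0.93, -3.53);  n_0 = (-0.9670, -0.2548)
edge 1: e_1 = (+5.91, +4.39);  n_1 = (+0.5963, -0.8028)
∠(n_0, n_1) = 111.85°
δ = |180° − 111.85°| = 68.15°
68.15° > 2α = 17.06°  →  invalid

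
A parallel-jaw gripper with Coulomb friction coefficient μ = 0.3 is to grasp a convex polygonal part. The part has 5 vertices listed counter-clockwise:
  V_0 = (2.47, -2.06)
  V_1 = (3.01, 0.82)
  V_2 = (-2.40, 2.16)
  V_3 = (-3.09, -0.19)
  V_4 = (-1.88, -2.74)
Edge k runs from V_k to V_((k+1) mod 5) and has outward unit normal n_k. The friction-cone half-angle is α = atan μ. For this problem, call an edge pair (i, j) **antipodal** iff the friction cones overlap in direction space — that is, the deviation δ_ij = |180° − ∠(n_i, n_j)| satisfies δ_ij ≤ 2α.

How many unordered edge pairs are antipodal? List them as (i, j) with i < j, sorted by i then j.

α = atan 0.3 = 16.70°;  2α = 33.40°
n_0 = (+0.9829, -0.1843)
n_1 = (+0.2404, +0.9707)
n_2 = (-0.9595, +0.2817)
n_3 = (-0.9034, -0.4287)
n_4 = (+0.1544, -0.9880)
  (0,1): δ = 93.29°  ·
  (0,2): δ = 5.74°  ✓
  (0,3): δ = 36.00°  ·
  (0,4): δ = 109.50°  ·
  (1,2): δ = 92.45°  ·
  (1,3): δ = 50.70°  ·
  (1,4): δ = 22.80°  ✓
  (2,3): δ = 138.25°  ·
  (2,4): δ = 64.75°  ·
  (3,4): δ = 106.50°  ·
antipodal pairs: 2

count = 2; pairs: (0,2), (1,4)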